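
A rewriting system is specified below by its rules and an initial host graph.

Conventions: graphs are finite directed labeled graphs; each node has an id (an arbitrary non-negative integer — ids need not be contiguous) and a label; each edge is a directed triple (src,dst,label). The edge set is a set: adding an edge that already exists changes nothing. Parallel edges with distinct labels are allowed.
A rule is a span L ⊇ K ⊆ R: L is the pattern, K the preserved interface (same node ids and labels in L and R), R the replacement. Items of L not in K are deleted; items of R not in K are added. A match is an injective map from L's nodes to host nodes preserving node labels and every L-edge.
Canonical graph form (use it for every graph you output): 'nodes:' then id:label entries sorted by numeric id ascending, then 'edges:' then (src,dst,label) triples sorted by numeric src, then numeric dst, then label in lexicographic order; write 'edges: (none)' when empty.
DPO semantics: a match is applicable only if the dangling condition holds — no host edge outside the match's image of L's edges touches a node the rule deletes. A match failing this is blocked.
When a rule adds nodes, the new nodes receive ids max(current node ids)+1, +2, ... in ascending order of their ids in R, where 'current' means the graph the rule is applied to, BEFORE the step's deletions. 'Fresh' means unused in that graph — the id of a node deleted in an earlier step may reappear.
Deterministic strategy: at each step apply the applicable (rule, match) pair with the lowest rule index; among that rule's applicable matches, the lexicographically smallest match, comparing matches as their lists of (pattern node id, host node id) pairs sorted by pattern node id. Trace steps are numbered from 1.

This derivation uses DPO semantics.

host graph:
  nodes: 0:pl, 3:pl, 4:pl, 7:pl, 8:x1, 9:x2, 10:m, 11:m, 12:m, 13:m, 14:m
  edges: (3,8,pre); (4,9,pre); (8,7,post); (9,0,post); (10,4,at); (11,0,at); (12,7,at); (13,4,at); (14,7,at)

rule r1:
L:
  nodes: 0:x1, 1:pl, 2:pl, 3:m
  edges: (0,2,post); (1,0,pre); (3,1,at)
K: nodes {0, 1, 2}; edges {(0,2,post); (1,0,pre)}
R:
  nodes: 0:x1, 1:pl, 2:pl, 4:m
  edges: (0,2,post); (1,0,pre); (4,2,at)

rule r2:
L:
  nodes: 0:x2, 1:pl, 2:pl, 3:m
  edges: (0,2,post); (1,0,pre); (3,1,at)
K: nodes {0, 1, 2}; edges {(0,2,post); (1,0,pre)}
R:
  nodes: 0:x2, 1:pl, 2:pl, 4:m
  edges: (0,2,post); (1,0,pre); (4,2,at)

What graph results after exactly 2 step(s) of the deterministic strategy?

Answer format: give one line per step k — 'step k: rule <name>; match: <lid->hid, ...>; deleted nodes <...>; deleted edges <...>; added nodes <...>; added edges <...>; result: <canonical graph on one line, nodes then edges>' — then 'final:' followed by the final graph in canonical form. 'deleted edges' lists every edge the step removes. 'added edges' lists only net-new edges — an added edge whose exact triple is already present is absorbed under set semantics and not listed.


step 1: rule r2; match: 0->9, 1->4, 2->0, 3->10; deleted nodes 10; deleted edges (10,4,at); added nodes 15; added edges (15,0,at); result: nodes: 0:pl, 3:pl, 4:pl, 7:pl, 8:x1, 9:x2, 11:m, 12:m, 13:m, 14:m, 15:m edges: (3,8,pre); (4,9,pre); (8,7,post); (9,0,post); (11,0,at); (12,7,at); (13,4,at); (14,7,at); (15,0,at)
step 2: rule r2; match: 0->9, 1->4, 2->0, 3->13; deleted nodes 13; deleted edges (13,4,at); added nodes 16; added edges (16,0,at); result: nodes: 0:pl, 3:pl, 4:pl, 7:pl, 8:x1, 9:x2, 11:m, 12:m, 14:m, 15:m, 16:m edges: (3,8,pre); (4,9,pre); (8,7,post); (9,0,post); (11,0,at); (12,7,at); (14,7,at); (15,0,at); (16,0,at)
final:
nodes: 0:pl, 3:pl, 4:pl, 7:pl, 8:x1, 9:x2, 11:m, 12:m, 14:m, 15:m, 16:m
edges: (3,8,pre); (4,9,pre); (8,7,post); (9,0,post); (11,0,at); (12,7,at); (14,7,at); (15,0,at); (16,0,at)


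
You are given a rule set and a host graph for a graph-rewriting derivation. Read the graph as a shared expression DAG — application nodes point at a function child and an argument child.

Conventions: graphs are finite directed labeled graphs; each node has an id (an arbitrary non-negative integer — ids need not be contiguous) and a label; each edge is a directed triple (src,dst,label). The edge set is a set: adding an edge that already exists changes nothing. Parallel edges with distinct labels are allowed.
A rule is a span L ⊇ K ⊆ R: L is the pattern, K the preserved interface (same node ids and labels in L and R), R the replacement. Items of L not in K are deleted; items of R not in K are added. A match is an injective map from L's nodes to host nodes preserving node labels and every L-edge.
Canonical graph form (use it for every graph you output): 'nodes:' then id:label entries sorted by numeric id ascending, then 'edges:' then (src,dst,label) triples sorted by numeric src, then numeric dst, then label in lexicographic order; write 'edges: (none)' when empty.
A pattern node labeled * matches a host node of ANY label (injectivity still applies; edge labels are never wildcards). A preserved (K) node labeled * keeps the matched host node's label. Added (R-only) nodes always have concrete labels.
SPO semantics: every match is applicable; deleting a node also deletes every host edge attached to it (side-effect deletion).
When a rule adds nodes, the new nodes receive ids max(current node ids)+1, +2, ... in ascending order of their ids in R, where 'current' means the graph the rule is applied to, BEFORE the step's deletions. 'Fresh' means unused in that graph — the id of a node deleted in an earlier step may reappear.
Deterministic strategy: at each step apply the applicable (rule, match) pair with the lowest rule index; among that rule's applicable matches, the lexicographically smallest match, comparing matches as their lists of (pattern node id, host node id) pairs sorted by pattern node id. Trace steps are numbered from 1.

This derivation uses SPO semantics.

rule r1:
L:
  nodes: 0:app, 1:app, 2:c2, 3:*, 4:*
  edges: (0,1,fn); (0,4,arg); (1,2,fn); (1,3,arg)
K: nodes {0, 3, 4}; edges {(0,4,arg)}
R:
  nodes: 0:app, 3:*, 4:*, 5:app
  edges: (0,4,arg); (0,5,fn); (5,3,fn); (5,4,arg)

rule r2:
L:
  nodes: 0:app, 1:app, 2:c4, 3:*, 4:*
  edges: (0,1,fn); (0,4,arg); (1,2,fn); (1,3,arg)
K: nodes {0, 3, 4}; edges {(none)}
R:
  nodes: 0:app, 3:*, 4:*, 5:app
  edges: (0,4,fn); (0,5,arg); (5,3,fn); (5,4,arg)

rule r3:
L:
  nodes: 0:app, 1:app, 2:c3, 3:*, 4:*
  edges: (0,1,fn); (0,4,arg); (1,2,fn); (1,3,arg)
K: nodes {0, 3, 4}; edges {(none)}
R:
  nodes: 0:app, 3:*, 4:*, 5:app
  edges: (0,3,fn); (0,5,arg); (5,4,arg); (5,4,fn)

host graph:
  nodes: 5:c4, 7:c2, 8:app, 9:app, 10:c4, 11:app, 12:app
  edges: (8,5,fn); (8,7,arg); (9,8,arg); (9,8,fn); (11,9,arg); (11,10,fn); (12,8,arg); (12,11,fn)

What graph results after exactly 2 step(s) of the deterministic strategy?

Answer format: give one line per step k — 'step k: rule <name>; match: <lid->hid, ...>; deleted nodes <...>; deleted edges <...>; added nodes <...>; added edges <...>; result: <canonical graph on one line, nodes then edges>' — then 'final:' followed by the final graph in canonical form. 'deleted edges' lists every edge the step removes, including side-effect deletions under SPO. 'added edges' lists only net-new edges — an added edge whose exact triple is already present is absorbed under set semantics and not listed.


step 1: rule r2; match: 0->12, 1->11, 2->10, 3->9, 4->8; deleted nodes 10, 11; deleted edges (11,9,arg); (11,10,fn); (12,8,arg); (12,11,fn); added nodes 13; added edges (12,8,fn); (12,13,arg); (13,8,arg); (13,9,fn); result: nodes: 5:c4, 7:c2, 8:app, 9:app, 12:app, 13:app edges: (8,5,fn); (8,7,arg); (9,8,arg); (9,8,fn); (12,8,fn); (12,13,arg); (13,8,arg); (13,9,fn)
step 2: rule r2; match: 0->12, 1->8, 2->5, 3->7, 4->13; deleted nodes 5, 8; deleted edges (8,5,fn); (8,7,arg); (9,8,arg); (9,8,fn); (12,8,fn); (12,13,arg); (13,8,arg); added nodes 14; added edges (12,13,fn); (12,14,arg); (14,7,fn); (14,13,arg); result: nodes: 7:c2, 9:app, 12:app, 13:app, 14:app edges: (12,13,fn); (12,14,arg); (13,9,fn); (14,7,fn); (14,13,arg)
final:
nodes: 7:c2, 9:app, 12:app, 13:app, 14:app
edges: (12,13,fn); (12,14,arg); (13,9,fn); (14,7,fn); (14,13,arg)


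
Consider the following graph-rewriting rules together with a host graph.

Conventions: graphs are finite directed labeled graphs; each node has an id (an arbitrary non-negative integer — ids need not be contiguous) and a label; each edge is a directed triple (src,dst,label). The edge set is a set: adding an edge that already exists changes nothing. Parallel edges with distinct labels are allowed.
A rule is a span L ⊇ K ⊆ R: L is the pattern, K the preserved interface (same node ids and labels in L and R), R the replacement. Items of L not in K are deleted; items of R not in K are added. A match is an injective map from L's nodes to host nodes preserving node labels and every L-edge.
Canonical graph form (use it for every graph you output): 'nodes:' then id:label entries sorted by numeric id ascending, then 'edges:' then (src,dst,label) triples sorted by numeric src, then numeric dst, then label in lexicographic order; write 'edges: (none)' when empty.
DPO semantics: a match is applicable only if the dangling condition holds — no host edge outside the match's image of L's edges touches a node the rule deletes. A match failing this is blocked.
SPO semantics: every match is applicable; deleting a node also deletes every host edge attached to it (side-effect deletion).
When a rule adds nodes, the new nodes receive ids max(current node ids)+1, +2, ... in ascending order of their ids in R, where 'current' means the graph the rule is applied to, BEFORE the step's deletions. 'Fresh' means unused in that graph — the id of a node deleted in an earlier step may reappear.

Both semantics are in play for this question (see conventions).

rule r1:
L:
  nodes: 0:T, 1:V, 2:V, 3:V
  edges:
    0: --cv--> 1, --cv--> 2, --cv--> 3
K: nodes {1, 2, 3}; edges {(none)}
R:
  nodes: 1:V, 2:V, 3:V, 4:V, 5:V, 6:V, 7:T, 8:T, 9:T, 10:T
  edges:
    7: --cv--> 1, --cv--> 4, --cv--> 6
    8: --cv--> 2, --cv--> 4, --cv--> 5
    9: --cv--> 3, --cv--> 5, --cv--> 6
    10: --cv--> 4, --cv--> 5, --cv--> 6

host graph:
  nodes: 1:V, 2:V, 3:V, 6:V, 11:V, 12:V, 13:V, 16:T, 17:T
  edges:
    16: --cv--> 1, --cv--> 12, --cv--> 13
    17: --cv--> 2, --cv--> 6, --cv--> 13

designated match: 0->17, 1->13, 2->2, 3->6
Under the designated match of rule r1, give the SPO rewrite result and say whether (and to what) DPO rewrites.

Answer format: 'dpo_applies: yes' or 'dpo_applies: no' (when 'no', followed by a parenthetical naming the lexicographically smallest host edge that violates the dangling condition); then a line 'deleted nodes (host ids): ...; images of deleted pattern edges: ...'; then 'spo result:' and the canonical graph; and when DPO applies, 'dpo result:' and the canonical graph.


dpo_applies: yes
deleted nodes (host ids): 17; images of deleted pattern edges: (17,2,cv); (17,6,cv); (17,13,cv)
spo result:
nodes: 1:V, 2:V, 3:V, 6:V, 11:V, 12:V, 13:V, 16:T, 18:V, 19:V, 20:V, 21:T, 22:T, 23:T, 24:T
edges: (16,1,cv); (16,12,cv); (16,13,cv); (21,13,cv); (21,18,cv); (21,20,cv); (22,2,cv); (22,18,cv); (22,19,cv); (23,6,cv); (23,19,cv); (23,20,cv); (24,18,cv); (24,19,cv); (24,20,cv)
dpo result:
nodes: 1:V, 2:V, 3:V, 6:V, 11:V, 12:V, 13:V, 16:T, 18:V, 19:V, 20:V, 21:T, 22:T, 23:T, 24:T
edges: (16,1,cv); (16,12,cv); (16,13,cv); (21,13,cv); (21,18,cv); (21,20,cv); (22,2,cv); (22,18,cv); (22,19,cv); (23,6,cv); (23,19,cv); (23,20,cv); (24,18,cv); (24,19,cv); (24,20,cv)


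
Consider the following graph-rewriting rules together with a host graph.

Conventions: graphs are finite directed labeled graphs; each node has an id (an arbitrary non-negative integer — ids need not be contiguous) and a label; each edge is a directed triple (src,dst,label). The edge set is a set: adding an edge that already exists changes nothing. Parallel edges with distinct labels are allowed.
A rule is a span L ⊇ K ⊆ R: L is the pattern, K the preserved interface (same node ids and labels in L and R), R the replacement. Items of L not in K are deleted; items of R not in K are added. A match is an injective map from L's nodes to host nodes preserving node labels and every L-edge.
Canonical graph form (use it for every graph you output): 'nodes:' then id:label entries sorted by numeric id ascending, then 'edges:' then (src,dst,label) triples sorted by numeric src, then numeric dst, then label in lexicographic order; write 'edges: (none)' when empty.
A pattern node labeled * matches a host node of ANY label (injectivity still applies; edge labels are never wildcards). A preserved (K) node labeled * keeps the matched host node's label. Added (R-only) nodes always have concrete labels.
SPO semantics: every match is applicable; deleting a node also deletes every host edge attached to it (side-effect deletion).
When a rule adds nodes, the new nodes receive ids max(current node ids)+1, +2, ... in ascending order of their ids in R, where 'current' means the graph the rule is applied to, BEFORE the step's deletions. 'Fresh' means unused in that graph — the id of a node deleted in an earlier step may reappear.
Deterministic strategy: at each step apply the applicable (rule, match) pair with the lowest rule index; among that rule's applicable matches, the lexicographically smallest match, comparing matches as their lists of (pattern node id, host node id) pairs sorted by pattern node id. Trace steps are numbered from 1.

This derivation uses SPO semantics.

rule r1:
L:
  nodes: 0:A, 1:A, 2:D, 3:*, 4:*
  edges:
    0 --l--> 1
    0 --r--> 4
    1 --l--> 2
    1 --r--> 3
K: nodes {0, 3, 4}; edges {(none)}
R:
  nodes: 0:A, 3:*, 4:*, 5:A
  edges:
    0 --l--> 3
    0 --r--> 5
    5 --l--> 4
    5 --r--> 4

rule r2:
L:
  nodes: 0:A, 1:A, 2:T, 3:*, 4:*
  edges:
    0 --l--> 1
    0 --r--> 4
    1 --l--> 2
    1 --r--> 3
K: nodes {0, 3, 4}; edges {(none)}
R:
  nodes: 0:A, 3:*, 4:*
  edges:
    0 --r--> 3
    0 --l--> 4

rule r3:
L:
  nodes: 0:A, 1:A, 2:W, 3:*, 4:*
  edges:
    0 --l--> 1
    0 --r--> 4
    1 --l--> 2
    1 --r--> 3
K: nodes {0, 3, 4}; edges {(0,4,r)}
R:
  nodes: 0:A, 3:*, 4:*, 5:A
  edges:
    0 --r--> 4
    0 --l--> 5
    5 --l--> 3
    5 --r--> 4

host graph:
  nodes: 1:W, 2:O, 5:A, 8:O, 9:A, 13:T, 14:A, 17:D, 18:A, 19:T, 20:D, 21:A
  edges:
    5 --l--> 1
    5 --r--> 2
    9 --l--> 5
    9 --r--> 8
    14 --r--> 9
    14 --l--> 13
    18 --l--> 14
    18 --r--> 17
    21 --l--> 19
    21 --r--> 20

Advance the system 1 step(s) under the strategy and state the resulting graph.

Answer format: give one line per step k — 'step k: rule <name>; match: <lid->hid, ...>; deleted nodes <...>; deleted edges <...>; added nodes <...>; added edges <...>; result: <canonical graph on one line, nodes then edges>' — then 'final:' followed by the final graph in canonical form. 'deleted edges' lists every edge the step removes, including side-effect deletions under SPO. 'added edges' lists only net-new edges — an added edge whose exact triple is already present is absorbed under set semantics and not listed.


step 1: rule r2; match: 0->18, 1->14, 2->13, 3->9, 4->17; deleted nodes 13, 14; deleted edges (14,9,r); (14,13,l); (18,14,l); (18,17,r); added nodes (none); added edges (18,9,r); (18,17,l); result: nodes: 1:W, 2:O, 5:A, 8:O, 9:A, 17:D, 18:A, 19:T, 20:D, 21:A edges: (5,1,l); (5,2,r); (9,5,l); (9,8,r); (18,9,r); (18,17,l); (21,19,l); (21,20,r)
final:
nodes: 1:W, 2:O, 5:A, 8:O, 9:A, 17:D, 18:A, 19:T, 20:D, 21:A
edges: (5,1,l); (5,2,r); (9,5,l); (9,8,r); (18,9,r); (18,17,l); (21,19,l); (21,20,r)


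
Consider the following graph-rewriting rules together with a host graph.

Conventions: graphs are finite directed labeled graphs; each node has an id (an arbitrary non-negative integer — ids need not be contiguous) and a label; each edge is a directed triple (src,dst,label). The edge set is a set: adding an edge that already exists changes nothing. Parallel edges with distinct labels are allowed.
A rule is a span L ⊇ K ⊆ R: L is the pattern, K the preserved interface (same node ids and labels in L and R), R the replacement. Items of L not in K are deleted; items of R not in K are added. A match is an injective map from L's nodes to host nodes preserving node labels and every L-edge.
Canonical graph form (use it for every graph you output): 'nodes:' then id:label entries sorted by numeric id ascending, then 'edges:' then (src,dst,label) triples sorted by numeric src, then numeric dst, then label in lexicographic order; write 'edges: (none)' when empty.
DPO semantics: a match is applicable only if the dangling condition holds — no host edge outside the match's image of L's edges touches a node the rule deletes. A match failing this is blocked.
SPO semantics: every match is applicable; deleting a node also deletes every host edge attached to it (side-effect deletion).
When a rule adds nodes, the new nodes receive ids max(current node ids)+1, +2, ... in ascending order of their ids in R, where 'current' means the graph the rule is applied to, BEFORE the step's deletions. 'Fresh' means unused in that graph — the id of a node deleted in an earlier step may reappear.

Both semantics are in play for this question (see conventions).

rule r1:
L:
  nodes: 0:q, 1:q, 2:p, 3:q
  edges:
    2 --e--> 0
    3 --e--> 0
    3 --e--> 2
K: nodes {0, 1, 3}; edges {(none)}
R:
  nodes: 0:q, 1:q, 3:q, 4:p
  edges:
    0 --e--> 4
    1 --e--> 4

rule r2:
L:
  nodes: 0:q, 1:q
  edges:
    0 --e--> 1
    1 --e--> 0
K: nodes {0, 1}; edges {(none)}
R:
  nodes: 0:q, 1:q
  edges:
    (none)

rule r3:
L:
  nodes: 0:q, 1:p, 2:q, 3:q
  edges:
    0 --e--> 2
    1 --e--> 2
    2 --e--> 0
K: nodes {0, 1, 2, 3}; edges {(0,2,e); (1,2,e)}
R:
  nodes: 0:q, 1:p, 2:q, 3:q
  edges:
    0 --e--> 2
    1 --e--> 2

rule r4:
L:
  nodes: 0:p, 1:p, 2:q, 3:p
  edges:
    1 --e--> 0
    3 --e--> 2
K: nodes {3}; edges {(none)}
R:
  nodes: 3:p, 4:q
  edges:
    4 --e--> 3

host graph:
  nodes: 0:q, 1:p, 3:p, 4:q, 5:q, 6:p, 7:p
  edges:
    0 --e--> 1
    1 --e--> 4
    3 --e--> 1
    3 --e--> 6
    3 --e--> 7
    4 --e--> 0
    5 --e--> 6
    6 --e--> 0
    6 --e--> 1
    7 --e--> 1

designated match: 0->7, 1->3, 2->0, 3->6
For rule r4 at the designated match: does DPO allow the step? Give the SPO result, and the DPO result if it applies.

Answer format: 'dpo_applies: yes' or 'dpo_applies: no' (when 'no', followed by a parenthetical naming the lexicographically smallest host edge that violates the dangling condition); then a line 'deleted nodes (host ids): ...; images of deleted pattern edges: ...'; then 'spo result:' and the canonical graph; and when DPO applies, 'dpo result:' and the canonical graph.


dpo_applies: no
(the rule deletes node 0, which keeps host edge (0,1,e) outside the match image — the dangling condition fails, DPO blocks; SPO proceeds and side-deletes such edges)
deleted nodes (host ids): 0, 3, 7; images of deleted pattern edges: (3,7,e); (6,0,e)
spo result:
nodes: 1:p, 4:q, 5:q, 6:p, 8:q
edges: (1,4,e); (5,6,e); (6,1,e); (8,6,e)


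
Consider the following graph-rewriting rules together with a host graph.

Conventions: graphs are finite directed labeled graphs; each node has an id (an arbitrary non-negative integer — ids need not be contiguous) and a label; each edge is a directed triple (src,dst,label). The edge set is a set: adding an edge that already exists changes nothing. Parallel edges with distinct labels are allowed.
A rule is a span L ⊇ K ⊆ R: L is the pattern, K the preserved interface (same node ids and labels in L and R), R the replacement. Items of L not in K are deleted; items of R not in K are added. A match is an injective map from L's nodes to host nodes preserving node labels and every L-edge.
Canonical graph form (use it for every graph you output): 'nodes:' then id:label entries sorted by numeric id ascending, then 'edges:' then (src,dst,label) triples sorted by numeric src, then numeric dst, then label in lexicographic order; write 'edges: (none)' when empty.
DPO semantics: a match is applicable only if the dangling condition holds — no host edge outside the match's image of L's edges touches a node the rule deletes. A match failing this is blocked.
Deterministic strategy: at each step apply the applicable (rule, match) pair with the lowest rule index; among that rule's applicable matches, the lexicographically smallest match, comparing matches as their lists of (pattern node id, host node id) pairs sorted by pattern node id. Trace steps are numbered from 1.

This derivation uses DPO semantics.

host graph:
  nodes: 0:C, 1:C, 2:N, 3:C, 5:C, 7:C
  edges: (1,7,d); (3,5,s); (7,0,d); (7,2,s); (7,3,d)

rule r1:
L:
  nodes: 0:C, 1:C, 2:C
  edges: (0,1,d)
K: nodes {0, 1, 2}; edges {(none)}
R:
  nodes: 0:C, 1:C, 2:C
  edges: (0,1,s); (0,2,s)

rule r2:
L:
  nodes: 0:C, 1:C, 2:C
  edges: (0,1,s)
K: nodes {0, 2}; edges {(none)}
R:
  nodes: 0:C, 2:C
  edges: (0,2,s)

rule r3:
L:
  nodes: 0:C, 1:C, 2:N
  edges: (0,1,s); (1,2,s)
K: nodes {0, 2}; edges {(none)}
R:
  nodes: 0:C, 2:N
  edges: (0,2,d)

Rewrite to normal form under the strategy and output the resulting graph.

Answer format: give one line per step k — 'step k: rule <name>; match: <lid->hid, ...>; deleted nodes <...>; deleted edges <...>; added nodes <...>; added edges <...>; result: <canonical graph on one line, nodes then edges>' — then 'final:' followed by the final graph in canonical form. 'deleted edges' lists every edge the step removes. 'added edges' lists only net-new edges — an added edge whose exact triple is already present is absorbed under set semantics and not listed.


step 1: rule r1; match: 0->1, 1->7, 2->0; deleted nodes (none); deleted edges (1,7,d); added nodes (none); added edges (1,0,s); (1,7,s); result: nodes: 0:C, 1:C, 2:N, 3:C, 5:C, 7:C edges: (1,0,s); (1,7,s); (3,5,s); (7,0,d); (7,2,s); (7,3,d)
step 2: rule r1; match: 0->7, 1->0, 2->1; deleted nodes (none); deleted edges (7,0,d); added nodes (none); added edges (7,0,s); (7,1,s); result: nodes: 0:C, 1:C, 2:N, 3:C, 5:C, 7:C edges: (1,0,s); (1,7,s); (3,5,s); (7,0,s); (7,1,s); (7,2,s); (7,3,d)
step 3: rule r1; match: 0->7, 1->3, 2->0; deleted nodes (none); deleted edges (7,3,d); added nodes (none); added edges (7,3,s); result: nodes: 0:C, 1:C, 2:N, 3:C, 5:C, 7:C edges: (1,0,s); (1,7,s); (3,5,s); (7,0,s); (7,1,s); (7,2,s); (7,3,s)
step 4: rule r2; match: 0->3, 1->5, 2->0; deleted nodes 5; deleted edges (3,5,s); added nodes (none); added edges (3,0,s); result: nodes: 0:C, 1:C, 2:N, 3:C, 7:C edges: (1,0,s); (1,7,s); (3,0,s); (7,0,s); (7,1,s); (7,2,s); (7,3,s)
final:
nodes: 0:C, 1:C, 2:N, 3:C, 7:C
edges: (1,0,s); (1,7,s); (3,0,s); (7,0,s); (7,1,s); (7,2,s); (7,3,s)


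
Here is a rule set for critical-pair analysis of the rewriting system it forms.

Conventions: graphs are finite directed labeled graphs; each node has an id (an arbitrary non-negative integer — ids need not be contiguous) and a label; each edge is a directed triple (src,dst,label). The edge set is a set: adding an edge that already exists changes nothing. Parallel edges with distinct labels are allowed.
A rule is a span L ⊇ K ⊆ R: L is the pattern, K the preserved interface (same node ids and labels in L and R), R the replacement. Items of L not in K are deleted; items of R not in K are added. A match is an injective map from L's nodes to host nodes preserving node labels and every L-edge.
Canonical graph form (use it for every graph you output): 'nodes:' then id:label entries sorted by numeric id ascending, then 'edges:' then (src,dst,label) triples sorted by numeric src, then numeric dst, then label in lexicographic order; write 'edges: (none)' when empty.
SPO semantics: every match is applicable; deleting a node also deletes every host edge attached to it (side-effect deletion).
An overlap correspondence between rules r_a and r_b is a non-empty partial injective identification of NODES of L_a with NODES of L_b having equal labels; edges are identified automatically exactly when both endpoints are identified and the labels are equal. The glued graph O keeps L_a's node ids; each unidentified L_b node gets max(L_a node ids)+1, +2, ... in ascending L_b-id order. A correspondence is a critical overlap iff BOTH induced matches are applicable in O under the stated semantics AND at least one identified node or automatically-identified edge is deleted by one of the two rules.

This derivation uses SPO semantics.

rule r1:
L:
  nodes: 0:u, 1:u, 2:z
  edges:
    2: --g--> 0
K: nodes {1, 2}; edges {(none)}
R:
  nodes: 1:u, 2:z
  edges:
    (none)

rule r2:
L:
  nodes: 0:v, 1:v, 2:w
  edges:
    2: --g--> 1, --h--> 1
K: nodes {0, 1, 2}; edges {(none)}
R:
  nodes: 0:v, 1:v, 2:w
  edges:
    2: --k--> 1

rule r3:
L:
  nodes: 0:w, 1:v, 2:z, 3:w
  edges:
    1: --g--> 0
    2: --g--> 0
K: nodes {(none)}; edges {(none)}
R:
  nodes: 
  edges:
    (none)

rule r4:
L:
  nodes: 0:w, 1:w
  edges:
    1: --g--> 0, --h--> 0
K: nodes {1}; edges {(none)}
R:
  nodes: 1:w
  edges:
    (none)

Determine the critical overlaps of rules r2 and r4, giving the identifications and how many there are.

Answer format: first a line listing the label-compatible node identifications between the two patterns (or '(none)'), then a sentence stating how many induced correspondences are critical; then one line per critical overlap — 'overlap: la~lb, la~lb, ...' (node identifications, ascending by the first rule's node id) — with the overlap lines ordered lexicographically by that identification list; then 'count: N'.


label-compatible node identifications between L(r2) and L(r4): 2~0, 2~1
1 of the induced correspondences is a critical overlap of r2 and r4.
overlap: 2~0
count: 1


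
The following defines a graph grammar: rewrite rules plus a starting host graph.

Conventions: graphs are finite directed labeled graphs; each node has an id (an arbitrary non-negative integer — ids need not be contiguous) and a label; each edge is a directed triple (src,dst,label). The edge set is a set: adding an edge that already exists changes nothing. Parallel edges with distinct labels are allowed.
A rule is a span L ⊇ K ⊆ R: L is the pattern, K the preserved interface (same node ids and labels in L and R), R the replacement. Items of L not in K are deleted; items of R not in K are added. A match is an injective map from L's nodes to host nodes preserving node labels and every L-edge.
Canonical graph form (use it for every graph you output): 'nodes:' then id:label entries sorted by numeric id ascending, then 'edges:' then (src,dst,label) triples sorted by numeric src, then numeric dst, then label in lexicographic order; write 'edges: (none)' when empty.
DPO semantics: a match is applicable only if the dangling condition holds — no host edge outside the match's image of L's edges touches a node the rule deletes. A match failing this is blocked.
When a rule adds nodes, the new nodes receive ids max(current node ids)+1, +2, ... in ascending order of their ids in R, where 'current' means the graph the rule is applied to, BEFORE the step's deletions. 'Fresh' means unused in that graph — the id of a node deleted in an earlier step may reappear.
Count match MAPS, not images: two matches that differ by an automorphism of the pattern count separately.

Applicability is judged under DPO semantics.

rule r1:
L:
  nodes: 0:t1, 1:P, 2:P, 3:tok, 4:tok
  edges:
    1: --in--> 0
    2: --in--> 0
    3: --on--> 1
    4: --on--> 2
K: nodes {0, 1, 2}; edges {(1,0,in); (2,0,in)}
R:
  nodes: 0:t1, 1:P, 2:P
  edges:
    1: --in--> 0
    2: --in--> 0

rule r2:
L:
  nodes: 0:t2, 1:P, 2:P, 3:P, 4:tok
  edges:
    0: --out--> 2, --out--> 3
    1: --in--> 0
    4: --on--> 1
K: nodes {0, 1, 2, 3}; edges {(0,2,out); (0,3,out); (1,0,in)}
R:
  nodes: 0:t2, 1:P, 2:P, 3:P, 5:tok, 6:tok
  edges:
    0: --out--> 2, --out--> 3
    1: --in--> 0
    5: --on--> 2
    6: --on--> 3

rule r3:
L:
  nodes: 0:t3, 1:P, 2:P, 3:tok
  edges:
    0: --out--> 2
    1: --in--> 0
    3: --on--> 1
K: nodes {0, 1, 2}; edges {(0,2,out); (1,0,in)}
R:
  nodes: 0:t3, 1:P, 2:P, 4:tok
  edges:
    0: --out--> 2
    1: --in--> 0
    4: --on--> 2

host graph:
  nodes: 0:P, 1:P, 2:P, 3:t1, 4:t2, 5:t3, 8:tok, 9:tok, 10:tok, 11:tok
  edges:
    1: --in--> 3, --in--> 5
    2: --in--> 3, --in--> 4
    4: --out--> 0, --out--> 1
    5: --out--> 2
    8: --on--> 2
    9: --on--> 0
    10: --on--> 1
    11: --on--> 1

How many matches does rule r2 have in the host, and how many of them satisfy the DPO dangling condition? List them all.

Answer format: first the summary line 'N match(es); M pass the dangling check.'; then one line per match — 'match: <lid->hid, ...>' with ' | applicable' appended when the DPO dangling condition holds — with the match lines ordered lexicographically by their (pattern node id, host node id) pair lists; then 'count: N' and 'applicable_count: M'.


2 match(es); 2 pass the dangling check.
match: 0->4, 1->2, 2->0, 3->1, 4->8 | applicable
match: 0->4, 1->2, 2->1, 3->0, 4->8 | applicable
count: 2
applicable_count: 2


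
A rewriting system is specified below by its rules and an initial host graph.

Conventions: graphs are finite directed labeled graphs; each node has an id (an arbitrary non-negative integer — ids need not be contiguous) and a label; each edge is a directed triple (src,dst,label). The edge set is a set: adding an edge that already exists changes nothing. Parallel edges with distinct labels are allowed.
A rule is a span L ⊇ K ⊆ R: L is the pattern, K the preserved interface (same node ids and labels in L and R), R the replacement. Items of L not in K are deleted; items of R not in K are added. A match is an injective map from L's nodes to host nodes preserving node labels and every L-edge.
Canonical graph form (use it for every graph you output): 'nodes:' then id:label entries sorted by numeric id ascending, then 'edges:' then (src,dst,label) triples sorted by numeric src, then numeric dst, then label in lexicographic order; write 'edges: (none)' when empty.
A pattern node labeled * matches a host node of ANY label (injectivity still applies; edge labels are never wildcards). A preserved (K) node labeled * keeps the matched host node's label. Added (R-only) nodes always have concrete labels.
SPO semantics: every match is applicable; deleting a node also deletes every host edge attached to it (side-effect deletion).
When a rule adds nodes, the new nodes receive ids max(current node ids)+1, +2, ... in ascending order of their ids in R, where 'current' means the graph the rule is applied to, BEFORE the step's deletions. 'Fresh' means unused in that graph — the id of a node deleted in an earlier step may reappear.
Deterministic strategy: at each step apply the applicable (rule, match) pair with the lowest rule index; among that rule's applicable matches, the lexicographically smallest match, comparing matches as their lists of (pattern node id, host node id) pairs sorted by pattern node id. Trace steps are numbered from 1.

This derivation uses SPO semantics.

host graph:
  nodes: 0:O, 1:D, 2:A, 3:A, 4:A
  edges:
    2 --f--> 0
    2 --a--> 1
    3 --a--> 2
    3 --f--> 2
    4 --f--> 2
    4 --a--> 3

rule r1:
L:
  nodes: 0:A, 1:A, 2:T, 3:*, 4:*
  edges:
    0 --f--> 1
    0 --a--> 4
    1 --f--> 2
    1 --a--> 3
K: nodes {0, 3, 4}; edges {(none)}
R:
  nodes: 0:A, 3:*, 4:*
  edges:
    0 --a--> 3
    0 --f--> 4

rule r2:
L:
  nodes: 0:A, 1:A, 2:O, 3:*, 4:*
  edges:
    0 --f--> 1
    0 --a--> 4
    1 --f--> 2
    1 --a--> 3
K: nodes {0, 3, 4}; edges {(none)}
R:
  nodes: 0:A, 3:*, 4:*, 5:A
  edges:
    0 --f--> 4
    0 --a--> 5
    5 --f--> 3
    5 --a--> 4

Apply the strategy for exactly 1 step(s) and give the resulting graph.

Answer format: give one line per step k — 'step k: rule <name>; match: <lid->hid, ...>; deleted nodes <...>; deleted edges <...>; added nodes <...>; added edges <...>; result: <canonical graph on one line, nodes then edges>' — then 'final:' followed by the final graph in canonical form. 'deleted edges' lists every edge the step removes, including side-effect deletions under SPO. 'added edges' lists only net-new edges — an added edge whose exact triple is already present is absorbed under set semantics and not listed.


step 1: rule r2; match: 0->4, 1->2, 2->0, 3->1, 4->3; deleted nodes 0, 2; deleted edges (2,0,f); (2,1,a); (3,2,a); (3,2,f); (4,2,f); (4,3,a); added nodes 5; added edges (4,3,f); (4,5,a); (5,1,f); (5,3,a); result: nodes: 1:D, 3:A, 4:A, 5:A edges: (4,3,f); (4,5,a); (5,1,f); (5,3,a)
final:
nodes: 1:D, 3:A, 4:A, 5:A
edges: (4,3,f); (4,5,a); (5,1,f); (5,3,a)


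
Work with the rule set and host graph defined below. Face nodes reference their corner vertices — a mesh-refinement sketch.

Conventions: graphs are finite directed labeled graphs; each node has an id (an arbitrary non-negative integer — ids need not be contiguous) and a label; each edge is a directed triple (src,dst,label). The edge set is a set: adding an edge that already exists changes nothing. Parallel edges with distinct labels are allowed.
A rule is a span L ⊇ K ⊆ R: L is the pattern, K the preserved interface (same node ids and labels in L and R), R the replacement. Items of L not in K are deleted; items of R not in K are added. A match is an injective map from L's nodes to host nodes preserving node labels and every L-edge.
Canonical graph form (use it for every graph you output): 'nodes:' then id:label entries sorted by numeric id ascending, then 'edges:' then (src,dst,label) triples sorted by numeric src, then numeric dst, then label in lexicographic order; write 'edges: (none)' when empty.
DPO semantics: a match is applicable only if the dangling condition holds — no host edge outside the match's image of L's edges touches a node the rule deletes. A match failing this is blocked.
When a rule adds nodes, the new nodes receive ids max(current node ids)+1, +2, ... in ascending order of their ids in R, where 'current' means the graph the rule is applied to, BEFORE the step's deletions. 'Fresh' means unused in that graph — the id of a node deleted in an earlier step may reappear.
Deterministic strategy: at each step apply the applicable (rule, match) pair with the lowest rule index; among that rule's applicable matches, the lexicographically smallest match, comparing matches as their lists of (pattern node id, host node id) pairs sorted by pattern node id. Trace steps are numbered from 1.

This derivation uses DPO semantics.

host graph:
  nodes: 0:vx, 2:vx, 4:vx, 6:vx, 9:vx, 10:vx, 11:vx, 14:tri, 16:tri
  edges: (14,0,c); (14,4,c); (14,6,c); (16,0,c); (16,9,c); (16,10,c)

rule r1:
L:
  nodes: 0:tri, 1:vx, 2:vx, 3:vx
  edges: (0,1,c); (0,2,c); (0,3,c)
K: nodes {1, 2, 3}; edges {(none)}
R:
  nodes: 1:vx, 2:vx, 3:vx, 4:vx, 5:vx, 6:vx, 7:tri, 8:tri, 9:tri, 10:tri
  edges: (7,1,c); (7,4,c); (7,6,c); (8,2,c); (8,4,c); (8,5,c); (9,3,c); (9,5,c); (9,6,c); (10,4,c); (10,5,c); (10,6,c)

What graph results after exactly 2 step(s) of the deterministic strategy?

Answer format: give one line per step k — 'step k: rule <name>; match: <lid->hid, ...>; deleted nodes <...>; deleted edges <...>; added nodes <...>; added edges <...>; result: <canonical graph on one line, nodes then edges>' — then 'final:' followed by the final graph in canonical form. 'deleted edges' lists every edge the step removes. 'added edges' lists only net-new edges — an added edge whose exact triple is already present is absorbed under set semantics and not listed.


step 1: rule r1; match: 0->14, 1->0, 2->4, 3->6; deleted nodes 14; deleted edges (14,0,c); (14,4,c); (14,6,c); added nodes 17, 18, 19, 20, 21, 22, 23; added edges (20,0,c); (20,17,c); (20,19,c); (21,4,c); (21,17,c); (21,18,c); (22,6,c); (22,18,c); (22,19,c); (23,17,c); (23,18,c); (23,19,c); result: nodes: 0:vx, 2:vx, 4:vx, 6:vx, 9:vx, 10:vx, 11:vx, 16:tri, 17:vx, 18:vx, 19:vx, 20:tri, 21:tri, 22:tri, 23:tri edges: (16,0,c); (16,9,c); (16,10,c); (20,0,c); (20,17,c); (20,19,c); (21,4,c); (21,17,c); (21,18,c); (22,6,c); (22,18,c); (22,19,c); (23,17,c); (23,18,c); (23,19,c)
step 2: rule r1; match: 0->16, 1->0, 2->9, 3->10; deleted nodes 16; deleted edges (16,0,c); (16,9,c); (16,10,c); added nodes 24, 25, 26, 27, 28, 29, 30; added edges (27,0,c); (27,24,c); (27,26,c); (28,9,c); (28,24,c); (28,25,c); (29,10,c); (29,25,c); (29,26,c); (30,24,c); (30,25,c); (30,26,c); result: nodes: 0:vx, 2:vx, 4:vx, 6:vx, 9:vx, 10:vx, 11:vx, 17:vx, 18:vx, 19:vx, 20:tri, 21:tri, 22:tri, 23:tri, 24:vx, 25:vx, 26:vx, 27:tri, 28:tri, 29:tri, 30:tri edges: (20,0,c); (20,17,c); (20,19,c); (21,4,c); (21,17,c); (21,18,c); (22,6,c); (22,18,c); (22,19,c); (23,17,c); (23,18,c); (23,19,c); (27,0,c); (27,24,c); (27,26,c); (28,9,c); (28,24,c); (28,25,c); (29,10,c); (29,25,c); (29,26,c); (30,24,c); (30,25,c); (30,26,c)
final:
nodes: 0:vx, 2:vx, 4:vx, 6:vx, 9:vx, 10:vx, 11:vx, 17:vx, 18:vx, 19:vx, 20:tri, 21:tri, 22:tri, 23:tri, 24:vx, 25:vx, 26:vx, 27:tri, 28:tri, 29:tri, 30:tri
edges: (20,0,c); (20,17,c); (20,19,c); (21,4,c); (21,17,c); (21,18,c); (22,6,c); (22,18,c); (22,19,c); (23,17,c); (23,18,c); (23,19,c); (27,0,c); (27,24,c); (27,26,c); (28,9,c); (28,24,c); (28,25,c); (29,10,c); (29,25,c); (29,26,c); (30,24,c); (30,25,c); (30,26,c)


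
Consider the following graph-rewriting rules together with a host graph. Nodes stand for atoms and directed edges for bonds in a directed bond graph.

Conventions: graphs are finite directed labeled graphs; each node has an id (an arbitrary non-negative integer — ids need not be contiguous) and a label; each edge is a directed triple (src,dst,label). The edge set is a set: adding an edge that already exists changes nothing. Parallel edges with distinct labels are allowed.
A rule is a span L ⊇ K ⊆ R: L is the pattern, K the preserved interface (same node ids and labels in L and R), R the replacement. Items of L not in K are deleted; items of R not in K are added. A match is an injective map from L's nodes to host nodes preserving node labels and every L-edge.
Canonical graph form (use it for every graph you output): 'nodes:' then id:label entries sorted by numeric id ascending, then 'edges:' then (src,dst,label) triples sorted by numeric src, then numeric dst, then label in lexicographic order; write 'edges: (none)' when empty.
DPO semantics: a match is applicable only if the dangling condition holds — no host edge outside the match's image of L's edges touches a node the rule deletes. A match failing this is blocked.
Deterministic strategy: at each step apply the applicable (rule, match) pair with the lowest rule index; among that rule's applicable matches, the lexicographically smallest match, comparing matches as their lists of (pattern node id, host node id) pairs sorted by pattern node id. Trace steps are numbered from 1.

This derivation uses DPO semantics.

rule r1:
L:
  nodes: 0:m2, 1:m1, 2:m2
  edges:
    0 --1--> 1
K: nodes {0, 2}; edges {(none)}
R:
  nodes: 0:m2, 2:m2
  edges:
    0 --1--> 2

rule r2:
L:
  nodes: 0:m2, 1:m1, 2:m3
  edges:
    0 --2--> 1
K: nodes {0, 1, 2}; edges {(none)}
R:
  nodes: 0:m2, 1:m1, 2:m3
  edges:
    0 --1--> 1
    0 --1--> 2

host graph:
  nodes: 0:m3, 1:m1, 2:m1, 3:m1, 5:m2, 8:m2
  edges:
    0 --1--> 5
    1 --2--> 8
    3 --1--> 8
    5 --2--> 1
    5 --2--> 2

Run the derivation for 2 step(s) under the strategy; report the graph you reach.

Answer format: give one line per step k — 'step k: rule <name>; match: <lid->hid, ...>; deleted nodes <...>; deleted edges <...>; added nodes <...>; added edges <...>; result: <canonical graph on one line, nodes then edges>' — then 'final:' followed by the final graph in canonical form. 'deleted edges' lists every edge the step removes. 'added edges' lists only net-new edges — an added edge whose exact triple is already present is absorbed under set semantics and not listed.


step 1: rule r2; match: 0->5, 1->1, 2->0; deleted nodes (none); deleted edges (5,1,2); added nodes (none); added edges (5,0,1); (5,1,1); result: nodes: 0:m3, 1:m1, 2:m1, 3:m1, 5:m2, 8:m2 edges: (0,5,1); (1,8,2); (3,8,1); (5,0,1); (5,1,1); (5,2,2)
step 2: rule r2; match: 0->5, 1->2, 2->0; deleted nodes (none); deleted edges (5,2,2); added nodes (none); added edges (5,2,1); result: nodes: 0:m3, 1:m1, 2:m1, 3:m1, 5:m2, 8:m2 edges: (0,5,1); (1,8,2); (3,8,1); (5,0,1); (5,1,1); (5,2,1)
final:
nodes: 0:m3, 1:m1, 2:m1, 3:m1, 5:m2, 8:m2
edges: (0,5,1); (1,8,2); (3,8,1); (5,0,1); (5,1,1); (5,2,1)


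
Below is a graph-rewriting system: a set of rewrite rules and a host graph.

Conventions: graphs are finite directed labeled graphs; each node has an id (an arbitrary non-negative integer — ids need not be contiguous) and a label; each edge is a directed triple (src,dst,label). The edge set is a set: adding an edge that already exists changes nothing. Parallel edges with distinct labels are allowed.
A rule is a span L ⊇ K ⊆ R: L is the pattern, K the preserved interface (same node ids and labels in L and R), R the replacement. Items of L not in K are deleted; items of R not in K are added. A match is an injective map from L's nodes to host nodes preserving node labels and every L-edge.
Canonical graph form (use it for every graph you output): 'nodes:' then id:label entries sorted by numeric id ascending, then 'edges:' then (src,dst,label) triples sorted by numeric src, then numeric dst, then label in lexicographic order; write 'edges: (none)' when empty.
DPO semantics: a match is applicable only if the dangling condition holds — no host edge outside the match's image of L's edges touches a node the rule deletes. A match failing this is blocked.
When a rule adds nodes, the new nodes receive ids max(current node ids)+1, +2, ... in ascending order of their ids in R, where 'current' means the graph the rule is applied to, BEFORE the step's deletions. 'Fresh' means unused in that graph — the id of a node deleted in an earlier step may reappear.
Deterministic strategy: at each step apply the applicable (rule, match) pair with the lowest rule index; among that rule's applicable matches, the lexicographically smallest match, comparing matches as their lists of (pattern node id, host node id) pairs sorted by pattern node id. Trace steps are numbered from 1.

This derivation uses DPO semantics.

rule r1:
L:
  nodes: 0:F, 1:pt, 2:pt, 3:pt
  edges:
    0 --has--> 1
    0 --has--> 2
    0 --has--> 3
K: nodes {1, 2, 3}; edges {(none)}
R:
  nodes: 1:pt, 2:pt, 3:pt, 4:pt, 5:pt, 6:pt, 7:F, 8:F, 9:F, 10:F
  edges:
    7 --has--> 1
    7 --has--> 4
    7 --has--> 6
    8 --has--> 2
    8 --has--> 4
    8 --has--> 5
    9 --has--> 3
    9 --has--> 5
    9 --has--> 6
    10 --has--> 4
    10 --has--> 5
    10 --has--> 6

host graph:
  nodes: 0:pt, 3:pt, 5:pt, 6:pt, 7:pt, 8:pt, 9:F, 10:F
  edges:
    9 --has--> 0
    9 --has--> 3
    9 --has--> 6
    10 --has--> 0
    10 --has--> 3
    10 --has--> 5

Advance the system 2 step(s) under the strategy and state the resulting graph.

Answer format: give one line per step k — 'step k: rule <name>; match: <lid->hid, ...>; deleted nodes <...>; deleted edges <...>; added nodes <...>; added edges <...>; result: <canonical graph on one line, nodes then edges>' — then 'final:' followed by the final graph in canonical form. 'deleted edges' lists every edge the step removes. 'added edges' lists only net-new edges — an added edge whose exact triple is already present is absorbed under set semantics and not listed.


step 1: rule r1; match: 0->9, 1->0, 2->3, 3->6; deleted nodes 9; deleted edges (9,0,has); (9,3,has); (9,6,has); added nodes 11, 12, 13, 14, 15, 16, 17; added edges (14,0,has); (14,11,has); (14,13,has); (15,3,has); (15,11,has); (15,12,has); (16,6,has); (16,12,has); (16,13,has); (17,11,has); (17,12,has); (17,13,has); result: nodes: 0:pt, 3:pt, 5:pt, 6:pt, 7:pt, 8:pt, 10:F, 11:pt, 12:pt, 13:pt, 14:F, 15:F, 16:F, 17:F edges: (10,0,has); (10,3,has); (10,5,has); (14,0,has); (14,11,has); (14,13,has); (15,3,has); (15,11,has); (15,12,has); (16,6,has); (16,12,has); (16,13,has); (17,11,has); (17,12,has); (17,13,has)
step 2: rule r1; match: 0->10, 1->0, 2->3, 3->5; deleted nodes 10; deleted edges (10,0,has); (10,3,has); (10,5,has); added nodes 18, 19, 20, 21, 22, 23, 24; added edges (21,0,has); (21,18,has); (21,20,has); (22,3,has); (22,18,has); (22,19,has); (23,5,has); (23,19,has); (23,20,has); (24,18,has); (24,19,has); (24,20,has); result: nodes: 0:pt, 3:pt, 5:pt, 6:pt, 7:pt, 8:pt, 11:pt, 12:pt, 13:pt, 14:F, 15:F, 16:F, 17:F, 18:pt, 19:pt, 20:pt, 21:F, 22:F, 23:F, 24:F edges: (14,0,has); (14,11,has); (14,13,has); (15,3,has); (15,11,has); (15,12,has); (16,6,has); (16,12,has); (16,13,has); (17,11,has); (17,12,has); (17,13,has); (21,0,has); (21,18,has); (21,20,has); (22,3,has); (22,18,has); (22,19,has); (23,5,has); (23,19,has); (23,20,has); (24,18,has); (24,19,has); (24,20,has)
final:
nodes: 0:pt, 3:pt, 5:pt, 6:pt, 7:pt, 8:pt, 11:pt, 12:pt, 13:pt, 14:F, 15:F, 16:F, 17:F, 18:pt, 19:pt, 20:pt, 21:F, 22:F, 23:F, 24:F
edges: (14,0,has); (14,11,has); (14,13,has); (15,3,has); (15,11,has); (15,12,has); (16,6,has); (16,12,has); (16,13,has); (17,11,has); (17,12,has); (17,13,has); (21,0,has); (21,18,has); (21,20,has); (22,3,has); (22,18,has); (22,19,has); (23,5,has); (23,19,has); (23,20,has); (24,18,has); (24,19,has); (24,20,has)
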